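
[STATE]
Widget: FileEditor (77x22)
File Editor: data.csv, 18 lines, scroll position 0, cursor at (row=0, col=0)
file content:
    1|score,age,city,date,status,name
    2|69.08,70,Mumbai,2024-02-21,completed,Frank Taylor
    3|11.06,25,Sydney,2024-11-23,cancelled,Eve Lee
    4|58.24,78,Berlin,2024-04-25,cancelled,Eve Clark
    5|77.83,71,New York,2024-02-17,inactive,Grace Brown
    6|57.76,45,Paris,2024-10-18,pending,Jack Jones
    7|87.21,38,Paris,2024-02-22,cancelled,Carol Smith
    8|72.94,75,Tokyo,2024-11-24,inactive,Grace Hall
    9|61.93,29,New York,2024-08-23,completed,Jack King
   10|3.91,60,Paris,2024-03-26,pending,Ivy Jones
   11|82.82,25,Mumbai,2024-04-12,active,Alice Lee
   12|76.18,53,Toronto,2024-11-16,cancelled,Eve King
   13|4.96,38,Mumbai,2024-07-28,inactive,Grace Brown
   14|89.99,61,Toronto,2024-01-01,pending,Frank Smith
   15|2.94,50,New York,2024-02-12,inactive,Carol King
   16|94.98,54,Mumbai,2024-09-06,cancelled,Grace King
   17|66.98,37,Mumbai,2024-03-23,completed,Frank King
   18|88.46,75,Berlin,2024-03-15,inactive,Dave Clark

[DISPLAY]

█core,age,city,date,status,name                                             ▲
69.08,70,Mumbai,2024-02-21,completed,Frank Taylor                           █
11.06,25,Sydney,2024-11-23,cancelled,Eve Lee                                ░
58.24,78,Berlin,2024-04-25,cancelled,Eve Clark                              ░
77.83,71,New York,2024-02-17,inactive,Grace Brown                           ░
57.76,45,Paris,2024-10-18,pending,Jack Jones                                ░
87.21,38,Paris,2024-02-22,cancelled,Carol Smith                             ░
72.94,75,Tokyo,2024-11-24,inactive,Grace Hall                               ░
61.93,29,New York,2024-08-23,completed,Jack King                            ░
3.91,60,Paris,2024-03-26,pending,Ivy Jones                                  ░
82.82,25,Mumbai,2024-04-12,active,Alice Lee                                 ░
76.18,53,Toronto,2024-11-16,cancelled,Eve King                              ░
4.96,38,Mumbai,2024-07-28,inactive,Grace Brown                              ░
89.99,61,Toronto,2024-01-01,pending,Frank Smith                             ░
2.94,50,New York,2024-02-12,inactive,Carol King                             ░
94.98,54,Mumbai,2024-09-06,cancelled,Grace King                             ░
66.98,37,Mumbai,2024-03-23,completed,Frank King                             ░
88.46,75,Berlin,2024-03-15,inactive,Dave Clark                              ░
                                                                            ░
                                                                            ░
                                                                            ░
                                                                            ▼


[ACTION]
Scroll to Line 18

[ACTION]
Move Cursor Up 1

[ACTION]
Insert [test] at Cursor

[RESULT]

test█core,age,city,date,status,name                                         ▲
69.08,70,Mumbai,2024-02-21,completed,Frank Taylor                           █
11.06,25,Sydney,2024-11-23,cancelled,Eve Lee                                ░
58.24,78,Berlin,2024-04-25,cancelled,Eve Clark                              ░
77.83,71,New York,2024-02-17,inactive,Grace Brown                           ░
57.76,45,Paris,2024-10-18,pending,Jack Jones                                ░
87.21,38,Paris,2024-02-22,cancelled,Carol Smith                             ░
72.94,75,Tokyo,2024-11-24,inactive,Grace Hall                               ░
61.93,29,New York,2024-08-23,completed,Jack King                            ░
3.91,60,Paris,2024-03-26,pending,Ivy Jones                                  ░
82.82,25,Mumbai,2024-04-12,active,Alice Lee                                 ░
76.18,53,Toronto,2024-11-16,cancelled,Eve King                              ░
4.96,38,Mumbai,2024-07-28,inactive,Grace Brown                              ░
89.99,61,Toronto,2024-01-01,pending,Frank Smith                             ░
2.94,50,New York,2024-02-12,inactive,Carol King                             ░
94.98,54,Mumbai,2024-09-06,cancelled,Grace King                             ░
66.98,37,Mumbai,2024-03-23,completed,Frank King                             ░
88.46,75,Berlin,2024-03-15,inactive,Dave Clark                              ░
                                                                            ░
                                                                            ░
                                                                            ░
                                                                            ▼


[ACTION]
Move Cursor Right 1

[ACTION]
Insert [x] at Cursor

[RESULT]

testsx█ore,age,city,date,status,name                                        ▲
69.08,70,Mumbai,2024-02-21,completed,Frank Taylor                           █
11.06,25,Sydney,2024-11-23,cancelled,Eve Lee                                ░
58.24,78,Berlin,2024-04-25,cancelled,Eve Clark                              ░
77.83,71,New York,2024-02-17,inactive,Grace Brown                           ░
57.76,45,Paris,2024-10-18,pending,Jack Jones                                ░
87.21,38,Paris,2024-02-22,cancelled,Carol Smith                             ░
72.94,75,Tokyo,2024-11-24,inactive,Grace Hall                               ░
61.93,29,New York,2024-08-23,completed,Jack King                            ░
3.91,60,Paris,2024-03-26,pending,Ivy Jones                                  ░
82.82,25,Mumbai,2024-04-12,active,Alice Lee                                 ░
76.18,53,Toronto,2024-11-16,cancelled,Eve King                              ░
4.96,38,Mumbai,2024-07-28,inactive,Grace Brown                              ░
89.99,61,Toronto,2024-01-01,pending,Frank Smith                             ░
2.94,50,New York,2024-02-12,inactive,Carol King                             ░
94.98,54,Mumbai,2024-09-06,cancelled,Grace King                             ░
66.98,37,Mumbai,2024-03-23,completed,Frank King                             ░
88.46,75,Berlin,2024-03-15,inactive,Dave Clark                              ░
                                                                            ░
                                                                            ░
                                                                            ░
                                                                            ▼


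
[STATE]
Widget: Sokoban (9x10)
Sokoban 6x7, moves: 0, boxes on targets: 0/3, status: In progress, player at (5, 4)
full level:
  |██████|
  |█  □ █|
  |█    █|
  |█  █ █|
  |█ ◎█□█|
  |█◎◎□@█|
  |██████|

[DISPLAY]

██████   
█  □ █   
█    █   
█  █ █   
█ ◎█□█   
█◎◎□@█   
██████   
Moves: 0 
         
         


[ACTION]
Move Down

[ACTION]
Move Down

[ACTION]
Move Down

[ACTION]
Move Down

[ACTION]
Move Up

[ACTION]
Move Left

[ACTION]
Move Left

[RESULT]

██████   
█  □ █   
█    █   
█  █□█   
█ ◎█@█   
█◎◎□ █   
██████   
Moves: 1 
         
         


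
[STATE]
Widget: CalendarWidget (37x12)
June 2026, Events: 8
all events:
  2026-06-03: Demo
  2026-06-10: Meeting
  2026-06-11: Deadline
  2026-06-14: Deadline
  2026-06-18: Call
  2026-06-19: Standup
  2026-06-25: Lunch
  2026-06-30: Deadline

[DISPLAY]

              June 2026              
Mo Tu We Th Fr Sa Su                 
 1  2  3*  4  5  6  7                
 8  9 10* 11* 12 13 14*              
15 16 17 18* 19* 20 21               
22 23 24 25* 26 27 28                
29 30*                               
                                     
                                     
                                     
                                     
                                     


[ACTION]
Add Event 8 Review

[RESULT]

              June 2026              
Mo Tu We Th Fr Sa Su                 
 1  2  3*  4  5  6  7                
 8*  9 10* 11* 12 13 14*             
15 16 17 18* 19* 20 21               
22 23 24 25* 26 27 28                
29 30*                               
                                     
                                     
                                     
                                     
                                     


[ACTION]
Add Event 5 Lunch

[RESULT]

              June 2026              
Mo Tu We Th Fr Sa Su                 
 1  2  3*  4  5*  6  7               
 8*  9 10* 11* 12 13 14*             
15 16 17 18* 19* 20 21               
22 23 24 25* 26 27 28                
29 30*                               
                                     
                                     
                                     
                                     
                                     


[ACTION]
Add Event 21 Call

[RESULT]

              June 2026              
Mo Tu We Th Fr Sa Su                 
 1  2  3*  4  5*  6  7               
 8*  9 10* 11* 12 13 14*             
15 16 17 18* 19* 20 21*              
22 23 24 25* 26 27 28                
29 30*                               
                                     
                                     
                                     
                                     
                                     


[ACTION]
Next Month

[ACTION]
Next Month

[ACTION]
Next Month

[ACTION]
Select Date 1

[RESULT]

            September 2026           
Mo Tu We Th Fr Sa Su                 
   [ 1]  2  3  4  5  6               
 7  8  9 10 11 12 13                 
14 15 16 17 18 19 20                 
21 22 23 24 25 26 27                 
28 29 30                             
                                     
                                     
                                     
                                     
                                     


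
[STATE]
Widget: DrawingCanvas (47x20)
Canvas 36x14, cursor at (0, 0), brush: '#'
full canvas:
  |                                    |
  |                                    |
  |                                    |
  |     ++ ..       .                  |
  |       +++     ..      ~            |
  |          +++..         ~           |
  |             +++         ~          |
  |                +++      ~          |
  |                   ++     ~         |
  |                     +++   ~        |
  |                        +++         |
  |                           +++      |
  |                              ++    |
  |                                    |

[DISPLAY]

+                                              
                                               
                                               
     ++ ..       .                             
       +++     ..      ~                       
          +++..         ~                      
             +++         ~                     
                +++      ~                     
                   ++     ~                    
                     +++   ~                   
                        +++                    
                           +++                 
                              ++               
                                               
                                               
                                               
                                               
                                               
                                               
                                               


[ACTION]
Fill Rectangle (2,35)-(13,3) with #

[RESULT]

+                                              
                                               
   #################################           
   #################################           
   #################################           
   #################################           
   #################################           
   #################################           
   #################################           
   #################################           
   #################################           
   #################################           
   #################################           
   #################################           
                                               
                                               
                                               
                                               
                                               
                                               


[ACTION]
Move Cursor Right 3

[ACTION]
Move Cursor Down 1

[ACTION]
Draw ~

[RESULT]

                                               
   ~                                           
   #################################           
   #################################           
   #################################           
   #################################           
   #################################           
   #################################           
   #################################           
   #################################           
   #################################           
   #################################           
   #################################           
   #################################           
                                               
                                               
                                               
                                               
                                               
                                               


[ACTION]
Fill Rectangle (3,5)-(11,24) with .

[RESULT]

                                               
   ~                                           
   #################################           
   ##....................###########           
   ##....................###########           
   ##....................###########           
   ##....................###########           
   ##....................###########           
   ##....................###########           
   ##....................###########           
   ##....................###########           
   ##....................###########           
   #################################           
   #################################           
                                               
                                               
                                               
                                               
                                               
                                               


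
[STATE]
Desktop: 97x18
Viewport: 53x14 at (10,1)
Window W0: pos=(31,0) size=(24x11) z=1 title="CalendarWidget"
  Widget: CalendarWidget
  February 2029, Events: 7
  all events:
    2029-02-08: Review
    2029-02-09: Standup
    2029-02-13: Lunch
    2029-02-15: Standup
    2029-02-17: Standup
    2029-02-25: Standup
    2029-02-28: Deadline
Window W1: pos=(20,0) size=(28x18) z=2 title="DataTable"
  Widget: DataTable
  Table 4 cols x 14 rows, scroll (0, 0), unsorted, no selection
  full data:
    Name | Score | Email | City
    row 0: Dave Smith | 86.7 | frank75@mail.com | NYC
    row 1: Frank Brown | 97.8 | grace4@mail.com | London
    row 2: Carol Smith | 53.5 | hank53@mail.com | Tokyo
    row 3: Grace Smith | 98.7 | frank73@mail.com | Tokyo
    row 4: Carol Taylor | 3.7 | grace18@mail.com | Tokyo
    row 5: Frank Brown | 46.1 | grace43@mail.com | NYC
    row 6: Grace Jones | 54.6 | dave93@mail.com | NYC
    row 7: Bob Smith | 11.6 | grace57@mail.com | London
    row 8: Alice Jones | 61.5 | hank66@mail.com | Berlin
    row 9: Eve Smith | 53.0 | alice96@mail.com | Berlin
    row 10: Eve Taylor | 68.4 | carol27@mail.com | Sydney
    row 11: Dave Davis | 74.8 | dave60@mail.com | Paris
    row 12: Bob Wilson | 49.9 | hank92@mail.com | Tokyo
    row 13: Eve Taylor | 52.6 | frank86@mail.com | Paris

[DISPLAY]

          ┃ DataTable                ┃      ┃        
          ┠──────────────────────────┨──────┨        
          ┃Name        │Score│Email  ┃9     ┃        
          ┃────────────┼─────┼───────┃a Su  ┃        
          ┃Dave Smith  │86.7 │frank75┃3  4  ┃        
          ┃Frank Brown │97.8 │grace4@┃ 10 11┃        
          ┃Carol Smith │53.5 │hank53@┃ 17* 1┃        
          ┃Grace Smith │98.7 │frank73┃4 25* ┃        
          ┃Carol Taylor│3.7  │grace18┃      ┃        
          ┃Frank Brown │46.1 │grace43┃━━━━━━┛        
          ┃Grace Jones │54.6 │dave93@┃               
          ┃Bob Smith   │11.6 │grace57┃               
          ┃Alice Jones │61.5 │hank66@┃               
          ┃Eve Smith   │53.0 │alice96┃               


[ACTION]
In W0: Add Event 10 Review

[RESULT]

          ┃ DataTable                ┃      ┃        
          ┠──────────────────────────┨──────┨        
          ┃Name        │Score│Email  ┃9     ┃        
          ┃────────────┼─────┼───────┃a Su  ┃        
          ┃Dave Smith  │86.7 │frank75┃3  4  ┃        
          ┃Frank Brown │97.8 │grace4@┃ 10* 1┃        
          ┃Carol Smith │53.5 │hank53@┃ 17* 1┃        
          ┃Grace Smith │98.7 │frank73┃4 25* ┃        
          ┃Carol Taylor│3.7  │grace18┃      ┃        
          ┃Frank Brown │46.1 │grace43┃━━━━━━┛        
          ┃Grace Jones │54.6 │dave93@┃               
          ┃Bob Smith   │11.6 │grace57┃               
          ┃Alice Jones │61.5 │hank66@┃               
          ┃Eve Smith   │53.0 │alice96┃               


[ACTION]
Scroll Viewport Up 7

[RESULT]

          ┏━━━━━━━━━━━━━━━━━━━━━━━━━━┓━━━━━━┓        
          ┃ DataTable                ┃      ┃        
          ┠──────────────────────────┨──────┨        
          ┃Name        │Score│Email  ┃9     ┃        
          ┃────────────┼─────┼───────┃a Su  ┃        
          ┃Dave Smith  │86.7 │frank75┃3  4  ┃        
          ┃Frank Brown │97.8 │grace4@┃ 10* 1┃        
          ┃Carol Smith │53.5 │hank53@┃ 17* 1┃        
          ┃Grace Smith │98.7 │frank73┃4 25* ┃        
          ┃Carol Taylor│3.7  │grace18┃      ┃        
          ┃Frank Brown │46.1 │grace43┃━━━━━━┛        
          ┃Grace Jones │54.6 │dave93@┃               
          ┃Bob Smith   │11.6 │grace57┃               
          ┃Alice Jones │61.5 │hank66@┃               


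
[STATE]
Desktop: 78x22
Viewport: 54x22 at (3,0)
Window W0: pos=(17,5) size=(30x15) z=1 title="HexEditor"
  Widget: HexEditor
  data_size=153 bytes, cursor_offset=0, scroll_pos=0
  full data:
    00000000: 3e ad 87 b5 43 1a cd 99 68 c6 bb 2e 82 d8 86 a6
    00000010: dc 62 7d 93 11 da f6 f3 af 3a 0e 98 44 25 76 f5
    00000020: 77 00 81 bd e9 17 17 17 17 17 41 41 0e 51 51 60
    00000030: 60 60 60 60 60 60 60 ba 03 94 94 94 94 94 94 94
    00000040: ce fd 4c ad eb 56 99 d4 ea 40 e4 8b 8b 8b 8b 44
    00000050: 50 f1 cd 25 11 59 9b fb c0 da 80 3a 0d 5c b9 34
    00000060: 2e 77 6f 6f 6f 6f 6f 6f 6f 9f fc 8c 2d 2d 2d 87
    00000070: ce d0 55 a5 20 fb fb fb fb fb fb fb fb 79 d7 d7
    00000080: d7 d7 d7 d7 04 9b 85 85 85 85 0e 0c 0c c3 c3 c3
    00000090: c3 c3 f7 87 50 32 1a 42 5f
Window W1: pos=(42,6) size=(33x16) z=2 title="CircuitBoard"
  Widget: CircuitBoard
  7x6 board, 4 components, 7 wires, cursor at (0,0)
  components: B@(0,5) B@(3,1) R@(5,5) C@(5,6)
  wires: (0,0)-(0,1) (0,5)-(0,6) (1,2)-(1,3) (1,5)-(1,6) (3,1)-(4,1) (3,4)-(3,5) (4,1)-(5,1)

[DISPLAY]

                                                      
                                                      
                                                      
                                                      
                                                      
              ┏━━━━━━━━━━━━━━━━━━━━━━━━━━━━┓          
              ┃ HexEditor              ┏━━━━━━━━━━━━━━
              ┠────────────────────────┃ CircuitBoard 
              ┃00000000  3E ad 87 b5 43┠──────────────
              ┃00000010  dc 62 7d 93 11┃   0 1 2 3 4 5
              ┃00000020  77 00 81 bd e9┃0  [.]─ ·     
              ┃00000030  60 60 60 60 60┃              
              ┃00000040  ce fd 4c ad eb┃1           · 
              ┃00000050  50 f1 cd 25 11┃              
              ┃00000060  2e 77 6f 6f 6f┃2             
              ┃00000070  ce d0 55 a5 20┃              
              ┃00000080  d7 d7 d7 d7 04┃3       B     
              ┃00000090  c3 c3 f7 87 50┃        │     
              ┃                        ┃4       ·     
              ┗━━━━━━━━━━━━━━━━━━━━━━━━┃        │     
                                       ┃5       ·     
                                       ┗━━━━━━━━━━━━━━


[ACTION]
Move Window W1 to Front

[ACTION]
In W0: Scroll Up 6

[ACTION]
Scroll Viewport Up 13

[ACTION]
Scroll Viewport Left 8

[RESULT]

                                                      
                                                      
                                                      
                                                      
                                                      
                 ┏━━━━━━━━━━━━━━━━━━━━━━━━━━━━┓       
                 ┃ HexEditor              ┏━━━━━━━━━━━
                 ┠────────────────────────┃ CircuitBoa
                 ┃00000000  3E ad 87 b5 43┠───────────
                 ┃00000010  dc 62 7d 93 11┃   0 1 2 3 
                 ┃00000020  77 00 81 bd e9┃0  [.]─ ·  
                 ┃00000030  60 60 60 60 60┃           
                 ┃00000040  ce fd 4c ad eb┃1          
                 ┃00000050  50 f1 cd 25 11┃           
                 ┃00000060  2e 77 6f 6f 6f┃2          
                 ┃00000070  ce d0 55 a5 20┃           
                 ┃00000080  d7 d7 d7 d7 04┃3       B  
                 ┃00000090  c3 c3 f7 87 50┃        │  
                 ┃                        ┃4       ·  
                 ┗━━━━━━━━━━━━━━━━━━━━━━━━┃        │  
                                          ┃5       ·  
                                          ┗━━━━━━━━━━━


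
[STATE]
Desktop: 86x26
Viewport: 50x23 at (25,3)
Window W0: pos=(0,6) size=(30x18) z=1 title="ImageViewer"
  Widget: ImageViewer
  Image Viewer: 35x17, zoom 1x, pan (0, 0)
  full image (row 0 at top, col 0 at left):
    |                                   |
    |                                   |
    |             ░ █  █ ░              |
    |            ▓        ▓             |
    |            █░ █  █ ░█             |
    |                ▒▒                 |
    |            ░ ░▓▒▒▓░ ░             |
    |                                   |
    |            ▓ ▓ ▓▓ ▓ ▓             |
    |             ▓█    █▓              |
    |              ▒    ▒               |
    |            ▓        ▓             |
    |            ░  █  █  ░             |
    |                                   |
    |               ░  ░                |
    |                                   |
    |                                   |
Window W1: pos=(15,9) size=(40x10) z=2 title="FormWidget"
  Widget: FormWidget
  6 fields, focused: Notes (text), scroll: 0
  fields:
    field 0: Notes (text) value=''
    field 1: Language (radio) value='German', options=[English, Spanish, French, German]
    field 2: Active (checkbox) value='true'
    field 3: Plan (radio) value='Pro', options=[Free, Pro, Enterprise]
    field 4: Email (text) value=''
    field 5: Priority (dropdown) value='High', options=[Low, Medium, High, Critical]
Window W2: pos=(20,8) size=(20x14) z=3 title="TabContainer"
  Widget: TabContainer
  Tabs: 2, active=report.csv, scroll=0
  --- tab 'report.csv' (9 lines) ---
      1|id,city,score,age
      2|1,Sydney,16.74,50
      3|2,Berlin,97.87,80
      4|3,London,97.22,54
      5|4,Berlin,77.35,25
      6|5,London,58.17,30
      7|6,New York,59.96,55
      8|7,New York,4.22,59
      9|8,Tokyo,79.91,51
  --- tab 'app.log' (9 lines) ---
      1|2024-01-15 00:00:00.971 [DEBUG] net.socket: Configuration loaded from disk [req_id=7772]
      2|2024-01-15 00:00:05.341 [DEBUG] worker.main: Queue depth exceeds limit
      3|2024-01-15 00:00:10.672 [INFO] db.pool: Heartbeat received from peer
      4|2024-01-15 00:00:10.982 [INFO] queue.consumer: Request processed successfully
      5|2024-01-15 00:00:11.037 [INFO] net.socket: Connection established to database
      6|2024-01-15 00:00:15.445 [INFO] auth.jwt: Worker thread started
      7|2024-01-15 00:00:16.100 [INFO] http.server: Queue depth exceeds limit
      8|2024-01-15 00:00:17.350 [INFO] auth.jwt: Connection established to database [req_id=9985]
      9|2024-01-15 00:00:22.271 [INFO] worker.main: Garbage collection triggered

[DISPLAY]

                                                  
                                                  
                                                  
━━━━┓                                             
    ┃                                             
━━━━━━━━━━━━━━┓                                   
Container     ┃━━━━━━━━━━━━━━┓                    
──────────────┨              ┃                    
ort.csv]│ app.┃──────────────┨                    
──────────────┃             ]┃                    
ity,score,age ┃h  ( ) Spanish┃                    
dney,16.74,50 ┃              ┃                    
rlin,97.87,80 ┃(●) Pro  ( ) E┃                    
ndon,97.22,54 ┃             ]┃                    
rlin,77.35,25 ┃            ▼]┃                    
ndon,58.17,30 ┃━━━━━━━━━━━━━━┛                    
w York,59.96,5┃                                   
w York,4.22,59┃                                   
━━━━━━━━━━━━━━┛                                   
    ┃                                             
━━━━┛                                             
                                                  
                                                  


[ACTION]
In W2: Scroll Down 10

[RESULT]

                                                  
                                                  
                                                  
━━━━┓                                             
    ┃                                             
━━━━━━━━━━━━━━┓                                   
Container     ┃━━━━━━━━━━━━━━┓                    
──────────────┨              ┃                    
ort.csv]│ app.┃──────────────┨                    
──────────────┃             ]┃                    
kyo,79.91,51  ┃h  ( ) Spanish┃                    
              ┃              ┃                    
              ┃(●) Pro  ( ) E┃                    
              ┃             ]┃                    
              ┃            ▼]┃                    
              ┃━━━━━━━━━━━━━━┛                    
              ┃                                   
              ┃                                   
━━━━━━━━━━━━━━┛                                   
    ┃                                             
━━━━┛                                             
                                                  
                                                  


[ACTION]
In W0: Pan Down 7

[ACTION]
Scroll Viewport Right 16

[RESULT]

                                                  
                                                  
                                                  
                                                  
                                                  
━━━┓                                              
   ┃━━━━━━━━━━━━━━┓                               
───┨              ┃                               
pp.┃──────────────┨                               
───┃             ]┃                               
1  ┃h  ( ) Spanish┃                               
   ┃              ┃                               
   ┃(●) Pro  ( ) E┃                               
   ┃             ]┃                               
   ┃            ▼]┃                               
   ┃━━━━━━━━━━━━━━┛                               
   ┃                                              
   ┃                                              
━━━┛                                              
                                                  
                                                  
                                                  
                                                  


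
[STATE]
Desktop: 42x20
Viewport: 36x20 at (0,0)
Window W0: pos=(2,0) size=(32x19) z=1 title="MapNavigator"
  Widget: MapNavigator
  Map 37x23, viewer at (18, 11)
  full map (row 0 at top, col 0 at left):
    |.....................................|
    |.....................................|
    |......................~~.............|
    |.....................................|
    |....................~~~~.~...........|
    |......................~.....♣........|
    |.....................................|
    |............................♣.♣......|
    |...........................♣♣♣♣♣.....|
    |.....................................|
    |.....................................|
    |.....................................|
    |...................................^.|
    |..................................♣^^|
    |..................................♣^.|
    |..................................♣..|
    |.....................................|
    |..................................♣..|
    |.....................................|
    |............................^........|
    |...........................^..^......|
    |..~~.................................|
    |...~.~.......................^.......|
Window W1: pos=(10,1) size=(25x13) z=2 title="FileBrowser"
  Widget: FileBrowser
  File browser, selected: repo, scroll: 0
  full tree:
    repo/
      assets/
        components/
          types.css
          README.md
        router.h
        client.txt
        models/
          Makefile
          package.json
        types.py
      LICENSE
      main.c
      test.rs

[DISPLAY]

  ┏━━━━━━━━━━━━━━━━━━━━━━━━━━━━━━┓  
  ┃ MapNav┏━━━━━━━━━━━━━━━━━━━━━━━┓ 
  ┠───────┃ FileBrowser           ┃ 
  ┃.......┠───────────────────────┨ 
  ┃.......┃> [-] repo/            ┃ 
  ┃.......┃    [+] assets/        ┃ 
  ┃.......┃    LICENSE            ┃ 
  ┃.......┃    main.c             ┃ 
  ┃.......┃    test.rs            ┃ 
  ┃.......┃                       ┃ 
  ┃.......┃                       ┃ 
  ┃.......┃                       ┃ 
  ┃.......┃                       ┃ 
  ┃.......┗━━━━━━━━━━━━━━━━━━━━━━━┛ 
  ┃..............................┃  
  ┃..............................┃  
  ┃..............................┃  
  ┃..............................┃  
  ┗━━━━━━━━━━━━━━━━━━━━━━━━━━━━━━┛  
                                    


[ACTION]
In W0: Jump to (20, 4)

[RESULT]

  ┏━━━━━━━━━━━━━━━━━━━━━━━━━━━━━━┓  
  ┃ MapNav┏━━━━━━━━━━━━━━━━━━━━━━━┓ 
  ┠───────┃ FileBrowser           ┃ 
  ┃       ┠───────────────────────┨ 
  ┃       ┃> [-] repo/            ┃ 
  ┃       ┃    [+] assets/        ┃ 
  ┃.......┃    LICENSE            ┃ 
  ┃.......┃    main.c             ┃ 
  ┃.......┃    test.rs            ┃ 
  ┃.......┃                       ┃ 
  ┃.......┃                       ┃ 
  ┃.......┃                       ┃ 
  ┃.......┃                       ┃ 
  ┃.......┗━━━━━━━━━━━━━━━━━━━━━━━┛ 
  ┃......................♣♣♣♣♣...┃  
  ┃..............................┃  
  ┃..............................┃  
  ┃..............................┃  
  ┗━━━━━━━━━━━━━━━━━━━━━━━━━━━━━━┛  
                                    


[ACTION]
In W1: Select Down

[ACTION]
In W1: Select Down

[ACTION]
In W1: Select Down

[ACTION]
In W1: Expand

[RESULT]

  ┏━━━━━━━━━━━━━━━━━━━━━━━━━━━━━━┓  
  ┃ MapNav┏━━━━━━━━━━━━━━━━━━━━━━━┓ 
  ┠───────┃ FileBrowser           ┃ 
  ┃       ┠───────────────────────┨ 
  ┃       ┃  [-] repo/            ┃ 
  ┃       ┃    [+] assets/        ┃ 
  ┃.......┃    LICENSE            ┃ 
  ┃.......┃  > main.c             ┃ 
  ┃.......┃    test.rs            ┃ 
  ┃.......┃                       ┃ 
  ┃.......┃                       ┃ 
  ┃.......┃                       ┃ 
  ┃.......┃                       ┃ 
  ┃.......┗━━━━━━━━━━━━━━━━━━━━━━━┛ 
  ┃......................♣♣♣♣♣...┃  
  ┃..............................┃  
  ┃..............................┃  
  ┃..............................┃  
  ┗━━━━━━━━━━━━━━━━━━━━━━━━━━━━━━┛  
                                    


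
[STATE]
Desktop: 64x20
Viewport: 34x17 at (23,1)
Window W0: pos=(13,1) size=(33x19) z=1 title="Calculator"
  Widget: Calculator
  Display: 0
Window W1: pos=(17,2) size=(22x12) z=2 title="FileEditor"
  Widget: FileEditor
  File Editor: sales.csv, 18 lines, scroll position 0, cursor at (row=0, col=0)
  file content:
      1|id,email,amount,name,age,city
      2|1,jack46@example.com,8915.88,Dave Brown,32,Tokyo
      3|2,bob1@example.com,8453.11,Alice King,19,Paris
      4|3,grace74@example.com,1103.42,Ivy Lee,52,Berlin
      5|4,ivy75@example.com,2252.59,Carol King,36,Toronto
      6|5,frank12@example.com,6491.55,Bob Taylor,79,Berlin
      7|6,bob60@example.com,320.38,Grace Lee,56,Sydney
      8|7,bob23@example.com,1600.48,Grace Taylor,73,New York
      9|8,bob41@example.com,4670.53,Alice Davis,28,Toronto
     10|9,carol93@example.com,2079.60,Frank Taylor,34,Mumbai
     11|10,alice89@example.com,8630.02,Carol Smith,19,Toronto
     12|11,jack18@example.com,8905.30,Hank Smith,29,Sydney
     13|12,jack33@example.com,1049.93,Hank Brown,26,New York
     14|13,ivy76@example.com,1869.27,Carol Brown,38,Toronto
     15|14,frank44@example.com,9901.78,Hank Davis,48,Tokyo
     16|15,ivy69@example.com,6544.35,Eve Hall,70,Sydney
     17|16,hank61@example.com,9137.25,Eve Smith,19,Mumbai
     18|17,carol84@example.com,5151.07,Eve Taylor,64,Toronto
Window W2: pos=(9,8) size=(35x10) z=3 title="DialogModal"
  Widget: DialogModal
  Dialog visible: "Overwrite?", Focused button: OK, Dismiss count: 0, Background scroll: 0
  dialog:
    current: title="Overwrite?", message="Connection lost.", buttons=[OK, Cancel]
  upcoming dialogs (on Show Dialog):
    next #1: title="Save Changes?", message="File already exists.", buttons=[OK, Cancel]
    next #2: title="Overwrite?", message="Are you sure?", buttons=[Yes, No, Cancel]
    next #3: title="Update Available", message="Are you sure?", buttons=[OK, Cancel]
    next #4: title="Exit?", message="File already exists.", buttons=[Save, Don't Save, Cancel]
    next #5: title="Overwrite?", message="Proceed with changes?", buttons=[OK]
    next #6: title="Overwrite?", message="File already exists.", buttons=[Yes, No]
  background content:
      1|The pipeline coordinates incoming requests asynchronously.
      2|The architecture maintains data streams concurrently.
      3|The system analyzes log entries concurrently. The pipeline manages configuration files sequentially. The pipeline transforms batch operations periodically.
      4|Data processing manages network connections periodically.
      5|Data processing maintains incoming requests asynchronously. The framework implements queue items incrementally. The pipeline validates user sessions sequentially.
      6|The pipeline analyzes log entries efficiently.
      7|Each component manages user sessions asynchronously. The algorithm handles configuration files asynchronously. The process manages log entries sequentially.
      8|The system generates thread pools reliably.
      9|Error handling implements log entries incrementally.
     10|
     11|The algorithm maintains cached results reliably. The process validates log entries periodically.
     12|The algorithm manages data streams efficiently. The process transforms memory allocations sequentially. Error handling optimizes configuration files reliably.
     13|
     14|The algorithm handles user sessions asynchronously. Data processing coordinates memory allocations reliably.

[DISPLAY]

━━━━━━━━━━━━━━━━━━━━━━┓           
━━━━━━━━━━━━━━━┓      ┃           
Editor         ┃──────┨           
───────────────┨     0┃           
ail,amount,nam▲┃      ┃           
k46@example.co█┃      ┃           
1@example.com,░┃      ┃           
━━━━━━━━━━━━━━━━━━━━┓ ┃           
                    ┃ ┃           
────────────────────┨ ┃           
────────────┐ncoming┃ ┃           
erwrite?    │ data s┃ ┃           
ction lost. │tries c┃ ┃           
  Cancel    │twork c┃ ┃           
────────────┘incomin┃ ┃           
analyzes log entries┃ ┃           
━━━━━━━━━━━━━━━━━━━━┛ ┃           


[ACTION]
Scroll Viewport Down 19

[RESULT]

Editor         ┃──────┨           
───────────────┨     0┃           
ail,amount,nam▲┃      ┃           
k46@example.co█┃      ┃           
1@example.com,░┃      ┃           
━━━━━━━━━━━━━━━━━━━━┓ ┃           
                    ┃ ┃           
────────────────────┨ ┃           
────────────┐ncoming┃ ┃           
erwrite?    │ data s┃ ┃           
ction lost. │tries c┃ ┃           
  Cancel    │twork c┃ ┃           
────────────┘incomin┃ ┃           
analyzes log entries┃ ┃           
━━━━━━━━━━━━━━━━━━━━┛ ┃           
                      ┃           
━━━━━━━━━━━━━━━━━━━━━━┛           


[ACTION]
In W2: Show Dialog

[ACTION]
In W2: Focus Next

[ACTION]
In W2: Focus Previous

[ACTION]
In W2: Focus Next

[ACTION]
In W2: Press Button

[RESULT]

Editor         ┃──────┨           
───────────────┨     0┃           
ail,amount,nam▲┃      ┃           
k46@example.co█┃      ┃           
1@example.com,░┃      ┃           
━━━━━━━━━━━━━━━━━━━━┓ ┃           
                    ┃ ┃           
────────────────────┨ ┃           
coordinates incoming┃ ┃           
ure maintains data s┃ ┃           
alyzes log entries c┃ ┃           
ng manages network c┃ ┃           
ng maintains incomin┃ ┃           
analyzes log entries┃ ┃           
━━━━━━━━━━━━━━━━━━━━┛ ┃           
                      ┃           
━━━━━━━━━━━━━━━━━━━━━━┛           
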